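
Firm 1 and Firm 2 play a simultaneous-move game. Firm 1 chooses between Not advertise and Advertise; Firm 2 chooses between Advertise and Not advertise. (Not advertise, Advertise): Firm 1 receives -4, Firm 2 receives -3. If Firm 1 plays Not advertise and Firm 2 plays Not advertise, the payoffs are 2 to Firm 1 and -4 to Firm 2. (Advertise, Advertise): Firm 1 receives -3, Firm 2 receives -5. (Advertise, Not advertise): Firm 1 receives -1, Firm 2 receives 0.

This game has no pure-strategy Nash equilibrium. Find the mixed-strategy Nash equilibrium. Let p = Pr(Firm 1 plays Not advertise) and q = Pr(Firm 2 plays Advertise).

p = 5/6, q = 3/4

For Firm 2 to be willing to mix, Firm 2 must be indifferent between Advertise and Not advertise, which pins down Firm 1's mix.
  Firm 2's payoff to Advertise: p·(-3) + (1−p)·(-5) = 2p - 5
  Firm 2's payoff to Not advertise: p·(-4) + (1−p)·0 = -4p
  2p - 5 = -4p  ⇒  6p = 5  ⇒  p = 5/6.
Firm 1's indifference between Not advertise and Advertise determines Firm 2's mixing probability q:
  Firm 1's payoff from Not advertise: q·(-4) + (1−q)·2 = -6q + 2
  Firm 1's payoff from Advertise: q·(-3) + (1−q)·(-1) = -2q - 1
  -6q + 2 = -2q - 1  ⇒  -4q = -3  ⇒  q = 3/4.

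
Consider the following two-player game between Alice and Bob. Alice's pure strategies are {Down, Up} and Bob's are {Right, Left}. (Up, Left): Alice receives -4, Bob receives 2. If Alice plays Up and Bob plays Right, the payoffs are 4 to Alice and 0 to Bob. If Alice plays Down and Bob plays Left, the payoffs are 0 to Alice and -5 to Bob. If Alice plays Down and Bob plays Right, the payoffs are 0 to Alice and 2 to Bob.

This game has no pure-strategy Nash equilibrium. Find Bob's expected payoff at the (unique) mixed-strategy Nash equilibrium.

For Bob to be willing to mix, Bob must be indifferent between Right and Left, which pins down Alice's mix.
  Bob's payoff to Right: p·2 + (1−p)·0 = 2p
  Bob's payoff to Left: p·(-5) + (1−p)·2 = -7p + 2
  2p = -7p + 2  ⇒  9p = 2  ⇒  p = 2/9.
At equilibrium Bob is indifferent across columns, so Bob's payoff equals the payoff from Right: (2/9)·2 + (7/9)·0 = 4/9.

4/9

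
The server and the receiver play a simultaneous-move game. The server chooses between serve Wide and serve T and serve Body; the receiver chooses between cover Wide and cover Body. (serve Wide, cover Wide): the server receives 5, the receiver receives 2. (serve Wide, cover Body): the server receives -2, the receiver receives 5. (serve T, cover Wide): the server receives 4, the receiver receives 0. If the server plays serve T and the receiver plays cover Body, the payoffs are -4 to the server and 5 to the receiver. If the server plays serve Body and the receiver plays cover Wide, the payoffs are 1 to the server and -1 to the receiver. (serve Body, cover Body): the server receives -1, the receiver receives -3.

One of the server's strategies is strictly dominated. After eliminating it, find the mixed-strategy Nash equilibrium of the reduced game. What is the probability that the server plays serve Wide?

The server's strategy serve T is strictly dominated by serve Wide: 5 > 4 and -2 > -4. Eliminate serve T.
The receiver's indifference between cover Wide and cover Body determines the server's mixing probability p:
  the receiver's expected payoff from cover Wide: p·2 + (1−p)·(-1) = 3p - 1
  the receiver's expected payoff from cover Body: p·5 + (1−p)·(-3) = 8p - 3
  3p - 1 = 8p - 3  ⇒  -5p = -2  ⇒  p = 2/5.

p = 2/5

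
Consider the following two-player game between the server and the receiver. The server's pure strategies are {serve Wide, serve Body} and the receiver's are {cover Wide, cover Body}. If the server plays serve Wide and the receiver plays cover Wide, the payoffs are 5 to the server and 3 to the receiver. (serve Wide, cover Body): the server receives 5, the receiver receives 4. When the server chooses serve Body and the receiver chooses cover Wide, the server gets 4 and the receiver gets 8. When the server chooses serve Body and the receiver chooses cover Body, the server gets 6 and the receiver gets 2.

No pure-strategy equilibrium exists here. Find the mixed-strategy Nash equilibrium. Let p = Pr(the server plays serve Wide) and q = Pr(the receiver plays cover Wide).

p = 6/7, q = 1/2

The receiver's indifference between cover Wide and cover Body determines the server's mixing probability p:
  the receiver's payoff to cover Wide: p·3 + (1−p)·8 = -5p + 8
  the receiver's payoff to cover Body: p·4 + (1−p)·2 = 2p + 2
  -5p + 8 = 2p + 2  ⇒  -7p = -6  ⇒  p = 6/7.
In a mixed equilibrium the server is indifferent between serve Wide and serve Body; this condition fixes q.
  the server's payoff from serve Wide: q·5 + (1−q)·5 = 5
  the server's payoff from serve Body: q·4 + (1−q)·6 = -2q + 6
  5 = -2q + 6  ⇒  2q = 1  ⇒  q = 1/2.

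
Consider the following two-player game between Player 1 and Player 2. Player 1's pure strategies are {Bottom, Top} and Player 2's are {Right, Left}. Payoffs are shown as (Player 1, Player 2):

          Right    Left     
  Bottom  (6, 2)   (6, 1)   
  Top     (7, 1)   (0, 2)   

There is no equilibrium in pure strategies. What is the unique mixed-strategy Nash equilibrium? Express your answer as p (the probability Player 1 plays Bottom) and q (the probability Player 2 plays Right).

p = 1/2, q = 6/7

In a mixed equilibrium Player 2 is indifferent between Right and Left; this condition fixes p.
  Player 2's payoff from Right: p·2 + (1−p)·1 = p + 1
  Player 2's payoff from Left: p·1 + (1−p)·2 = -p + 2
  p + 1 = -p + 2  ⇒  2p = 1  ⇒  p = 1/2.
Player 2's mix must leave Player 1 indifferent between Bottom and Top.
  Player 1's payoff from Bottom: q·6 + (1−q)·6 = 6
  Player 1's payoff from Top: q·7 + (1−q)·0 = 7q
  6 = 7q  ⇒  -7q = -6  ⇒  q = 6/7.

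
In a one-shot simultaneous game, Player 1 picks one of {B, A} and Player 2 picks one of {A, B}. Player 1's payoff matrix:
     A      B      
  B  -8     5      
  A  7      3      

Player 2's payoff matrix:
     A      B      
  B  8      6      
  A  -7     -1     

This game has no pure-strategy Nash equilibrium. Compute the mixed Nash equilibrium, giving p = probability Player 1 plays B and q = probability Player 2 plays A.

Player 2's indifference between A and B determines Player 1's mixing probability p:
  Player 2's expected payoff from A: p·8 + (1−p)·(-7) = 15p - 7
  Player 2's expected payoff from B: p·6 + (1−p)·(-1) = 7p - 1
  15p - 7 = 7p - 1  ⇒  8p = 6  ⇒  p = 3/4.
Player 1's indifference between B and A determines Player 2's mixing probability q:
  Player 1's expected payoff from B: q·(-8) + (1−q)·5 = -13q + 5
  Player 1's expected payoff from A: q·7 + (1−q)·3 = 4q + 3
  -13q + 5 = 4q + 3  ⇒  -17q = -2  ⇒  q = 2/17.

p = 3/4, q = 2/17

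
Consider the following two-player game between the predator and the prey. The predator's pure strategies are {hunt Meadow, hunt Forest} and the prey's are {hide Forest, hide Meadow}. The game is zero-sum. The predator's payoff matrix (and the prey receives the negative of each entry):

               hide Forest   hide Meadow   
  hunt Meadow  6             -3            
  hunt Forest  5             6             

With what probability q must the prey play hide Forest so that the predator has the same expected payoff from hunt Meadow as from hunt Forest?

In a mixed equilibrium the predator is indifferent between hunt Meadow and hunt Forest; this condition fixes q.
  the predator's payoff from hunt Meadow: q·6 + (1−q)·(-3) = 9q - 3
  the predator's payoff from hunt Forest: q·5 + (1−q)·6 = -q + 6
  9q - 3 = -q + 6  ⇒  10q = 9  ⇒  q = 9/10.

q = 9/10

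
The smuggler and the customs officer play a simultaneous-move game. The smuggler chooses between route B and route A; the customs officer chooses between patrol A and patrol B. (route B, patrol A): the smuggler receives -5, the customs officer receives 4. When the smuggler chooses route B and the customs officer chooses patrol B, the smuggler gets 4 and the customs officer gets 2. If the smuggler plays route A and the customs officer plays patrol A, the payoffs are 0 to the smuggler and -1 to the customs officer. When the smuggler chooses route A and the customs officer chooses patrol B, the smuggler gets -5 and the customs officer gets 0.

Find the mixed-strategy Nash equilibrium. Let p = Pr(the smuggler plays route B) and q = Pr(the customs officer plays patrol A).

Set the customs officer's expected payoff from patrol A equal to that from patrol B:
  the customs officer's payoff to patrol A: p·4 + (1−p)·(-1) = 5p - 1
  the customs officer's payoff to patrol B: p·2 + (1−p)·0 = 2p
  5p - 1 = 2p  ⇒  3p = 1  ⇒  p = 1/3.
The smuggler's indifference between route B and route A determines the customs officer's mixing probability q:
  the smuggler's payoff from route B: q·(-5) + (1−q)·4 = -9q + 4
  the smuggler's payoff from route A: q·0 + (1−q)·(-5) = 5q - 5
  -9q + 4 = 5q - 5  ⇒  -14q = -9  ⇒  q = 9/14.

p = 1/3, q = 9/14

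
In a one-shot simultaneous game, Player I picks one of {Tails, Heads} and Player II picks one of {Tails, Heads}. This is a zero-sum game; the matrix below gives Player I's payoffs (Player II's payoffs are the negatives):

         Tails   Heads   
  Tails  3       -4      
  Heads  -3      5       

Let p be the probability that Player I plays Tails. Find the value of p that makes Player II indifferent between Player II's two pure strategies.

p = 8/15

Player II's indifference between Tails and Heads determines Player I's mixing probability p:
  Player II's payoff from Tails: p·(-3) + (1−p)·3 = -6p + 3
  Player II's payoff from Heads: p·4 + (1−p)·(-5) = 9p - 5
  -6p + 3 = 9p - 5  ⇒  -15p = -8  ⇒  p = 8/15.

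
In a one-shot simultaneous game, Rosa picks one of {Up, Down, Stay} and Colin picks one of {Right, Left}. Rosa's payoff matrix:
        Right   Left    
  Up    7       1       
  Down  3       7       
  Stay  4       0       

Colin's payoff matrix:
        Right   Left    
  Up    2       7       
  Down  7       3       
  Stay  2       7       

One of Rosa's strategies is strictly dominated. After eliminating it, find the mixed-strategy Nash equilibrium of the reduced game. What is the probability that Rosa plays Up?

p = 4/9

Rosa's strategy Stay is strictly dominated by Up: 7 > 4 and 1 > 0. Eliminate Stay.
Colin's indifference between Right and Left determines Rosa's mixing probability p:
  Colin's payoff from Right: p·2 + (1−p)·7 = -5p + 7
  Colin's payoff from Left: p·7 + (1−p)·3 = 4p + 3
  -5p + 7 = 4p + 3  ⇒  -9p = -4  ⇒  p = 4/9.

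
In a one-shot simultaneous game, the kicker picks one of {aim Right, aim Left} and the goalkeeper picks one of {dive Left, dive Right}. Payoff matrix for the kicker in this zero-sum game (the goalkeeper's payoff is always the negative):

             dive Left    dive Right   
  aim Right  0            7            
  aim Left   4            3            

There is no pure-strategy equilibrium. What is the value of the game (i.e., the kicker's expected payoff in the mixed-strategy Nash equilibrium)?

v = 7/2

The kicker's indifference between aim Right and aim Left determines the goalkeeper's mixing probability q:
  the kicker's payoff from aim Right: q·0 + (1−q)·7 = -7q + 7
  the kicker's payoff from aim Left: q·4 + (1−q)·3 = q + 3
  -7q + 7 = q + 3  ⇒  -8q = -4  ⇒  q = 1/2.
The value is the kicker's expected payoff against this mix (using aim Right): (1/2)·0 + (1/2)·7 = 7/2.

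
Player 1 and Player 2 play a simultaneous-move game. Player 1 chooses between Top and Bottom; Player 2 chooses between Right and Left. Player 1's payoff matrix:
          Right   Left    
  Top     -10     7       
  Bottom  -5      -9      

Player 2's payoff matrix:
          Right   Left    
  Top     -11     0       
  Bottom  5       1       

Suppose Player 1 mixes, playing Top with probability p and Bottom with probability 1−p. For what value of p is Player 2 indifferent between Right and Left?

p = 4/15

Player 1's mix must leave Player 2 indifferent between Right and Left.
  Player 2's payoff to Right: p·(-11) + (1−p)·5 = -16p + 5
  Player 2's payoff to Left: p·0 + (1−p)·1 = -p + 1
  -16p + 5 = -p + 1  ⇒  -15p = -4  ⇒  p = 4/15.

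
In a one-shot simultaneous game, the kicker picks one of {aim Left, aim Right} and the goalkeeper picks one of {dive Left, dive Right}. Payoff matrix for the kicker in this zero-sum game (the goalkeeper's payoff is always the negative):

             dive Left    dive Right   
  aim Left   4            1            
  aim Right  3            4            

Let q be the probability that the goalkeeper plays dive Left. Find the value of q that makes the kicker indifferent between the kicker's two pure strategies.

q = 3/4

The goalkeeper's mix must leave the kicker indifferent between aim Left and aim Right.
  the kicker's payoff to aim Left: q·4 + (1−q)·1 = 3q + 1
  the kicker's payoff to aim Right: q·3 + (1−q)·4 = -q + 4
  3q + 1 = -q + 4  ⇒  4q = 3  ⇒  q = 3/4.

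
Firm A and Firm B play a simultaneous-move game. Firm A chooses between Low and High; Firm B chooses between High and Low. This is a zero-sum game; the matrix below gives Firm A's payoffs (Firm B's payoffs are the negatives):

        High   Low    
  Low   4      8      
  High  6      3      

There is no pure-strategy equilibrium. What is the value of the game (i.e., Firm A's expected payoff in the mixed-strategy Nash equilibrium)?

Firm B's mix must leave Firm A indifferent between Low and High.
  Firm A's expected payoff from Low: q·4 + (1−q)·8 = -4q + 8
  Firm A's expected payoff from High: q·6 + (1−q)·3 = 3q + 3
  -4q + 8 = 3q + 3  ⇒  -7q = -5  ⇒  q = 5/7.
The value is Firm A's expected payoff against this mix (using Low): (5/7)·4 + (2/7)·8 = 36/7.

v = 36/7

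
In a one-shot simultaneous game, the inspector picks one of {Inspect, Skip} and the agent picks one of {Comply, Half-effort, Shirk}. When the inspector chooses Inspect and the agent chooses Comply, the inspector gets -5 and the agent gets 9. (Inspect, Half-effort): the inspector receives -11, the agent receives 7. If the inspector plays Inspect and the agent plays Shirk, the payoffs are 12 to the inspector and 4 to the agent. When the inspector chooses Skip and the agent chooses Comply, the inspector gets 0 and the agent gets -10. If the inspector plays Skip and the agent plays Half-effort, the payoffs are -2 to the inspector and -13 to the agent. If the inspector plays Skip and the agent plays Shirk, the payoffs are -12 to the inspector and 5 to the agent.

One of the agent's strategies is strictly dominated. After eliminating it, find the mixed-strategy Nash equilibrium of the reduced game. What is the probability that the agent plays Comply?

q = 24/29

The agent's strategy Half-effort is strictly dominated by Comply: 9 > 7 and -10 > -13. Eliminate Half-effort.
The inspector's indifference between Inspect and Skip determines the agent's mixing probability q:
  the inspector's expected payoff from Inspect: q·(-5) + (1−q)·12 = -17q + 12
  the inspector's expected payoff from Skip: q·0 + (1−q)·(-12) = 12q - 12
  -17q + 12 = 12q - 12  ⇒  -29q = -24  ⇒  q = 24/29.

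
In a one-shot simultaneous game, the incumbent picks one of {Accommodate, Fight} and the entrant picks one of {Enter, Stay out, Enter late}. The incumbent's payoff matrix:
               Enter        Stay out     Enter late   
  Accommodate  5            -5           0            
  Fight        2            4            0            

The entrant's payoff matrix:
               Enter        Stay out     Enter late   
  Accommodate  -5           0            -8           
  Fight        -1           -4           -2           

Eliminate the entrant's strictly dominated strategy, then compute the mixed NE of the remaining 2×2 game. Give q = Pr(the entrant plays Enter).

The entrant's strategy Enter late is strictly dominated by Enter: -5 > -8 and -1 > -2. Eliminate Enter late.
Set the incumbent's expected payoff from Accommodate equal to that from Fight:
  the incumbent's payoff from Accommodate: q·5 + (1−q)·(-5) = 10q - 5
  the incumbent's payoff from Fight: q·2 + (1−q)·4 = -2q + 4
  10q - 5 = -2q + 4  ⇒  12q = 9  ⇒  q = 3/4.

q = 3/4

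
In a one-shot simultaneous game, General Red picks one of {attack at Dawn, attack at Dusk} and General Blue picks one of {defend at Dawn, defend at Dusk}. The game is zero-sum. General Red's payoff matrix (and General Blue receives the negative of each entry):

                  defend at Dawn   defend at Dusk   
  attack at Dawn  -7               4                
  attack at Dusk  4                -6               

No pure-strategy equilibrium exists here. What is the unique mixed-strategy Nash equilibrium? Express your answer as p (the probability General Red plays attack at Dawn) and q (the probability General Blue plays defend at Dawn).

p = 10/21, q = 10/21

For General Blue to be willing to mix, General Blue must be indifferent between defend at Dawn and defend at Dusk, which pins down General Red's mix.
  General Blue's payoff from defend at Dawn: p·7 + (1−p)·(-4) = 11p - 4
  General Blue's payoff from defend at Dusk: p·(-4) + (1−p)·6 = -10p + 6
  11p - 4 = -10p + 6  ⇒  21p = 10  ⇒  p = 10/21.
General Blue's mix must leave General Red indifferent between attack at Dawn and attack at Dusk.
  General Red's payoff to attack at Dawn: q·(-7) + (1−q)·4 = -11q + 4
  General Red's payoff to attack at Dusk: q·4 + (1−q)·(-6) = 10q - 6
  -11q + 4 = 10q - 6  ⇒  -21q = -10  ⇒  q = 10/21.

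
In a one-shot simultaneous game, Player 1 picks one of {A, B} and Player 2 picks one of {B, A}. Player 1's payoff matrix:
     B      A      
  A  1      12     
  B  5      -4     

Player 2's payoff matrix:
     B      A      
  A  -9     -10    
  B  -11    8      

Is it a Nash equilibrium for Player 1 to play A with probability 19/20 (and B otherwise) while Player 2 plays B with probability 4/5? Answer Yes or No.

Check Player 2's indifference given Player 1's mix p = 19/20:
  payoff from B = -91/10; payoff from A = -91/10 — equal.
Check Player 1's indifference given Player 2's mix q = 4/5:
  payoff from A = 16/5; payoff from B = 16/5 — equal.
Both players are indifferent, so neither can profitably deviate.

Yes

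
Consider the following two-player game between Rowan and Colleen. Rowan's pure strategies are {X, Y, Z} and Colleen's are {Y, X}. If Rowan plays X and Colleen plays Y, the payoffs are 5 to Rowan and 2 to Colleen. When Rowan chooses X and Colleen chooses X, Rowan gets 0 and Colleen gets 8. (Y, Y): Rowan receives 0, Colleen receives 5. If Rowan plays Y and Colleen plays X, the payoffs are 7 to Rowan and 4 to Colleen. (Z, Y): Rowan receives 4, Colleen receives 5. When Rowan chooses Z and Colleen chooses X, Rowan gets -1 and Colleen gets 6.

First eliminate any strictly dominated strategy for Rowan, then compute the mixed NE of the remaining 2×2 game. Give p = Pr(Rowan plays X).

p = 1/7

Rowan's strategy Z is strictly dominated by X: 5 > 4 and 0 > -1. Eliminate Z.
For Colleen to be willing to mix, Colleen must be indifferent between Y and X, which pins down Rowan's mix.
  Colleen's payoff from Y: p·2 + (1−p)·5 = -3p + 5
  Colleen's payoff from X: p·8 + (1−p)·4 = 4p + 4
  -3p + 5 = 4p + 4  ⇒  -7p = -1  ⇒  p = 1/7.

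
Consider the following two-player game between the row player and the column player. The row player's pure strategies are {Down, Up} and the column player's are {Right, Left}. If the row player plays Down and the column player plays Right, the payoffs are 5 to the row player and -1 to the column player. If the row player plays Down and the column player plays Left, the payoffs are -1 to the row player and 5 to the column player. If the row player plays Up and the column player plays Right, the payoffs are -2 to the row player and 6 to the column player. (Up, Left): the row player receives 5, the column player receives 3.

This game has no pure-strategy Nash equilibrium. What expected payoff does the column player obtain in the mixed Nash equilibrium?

In a mixed equilibrium the column player is indifferent between Right and Left; this condition fixes p.
  the column player's expected payoff from Right: p·(-1) + (1−p)·6 = -7p + 6
  the column player's expected payoff from Left: p·5 + (1−p)·3 = 2p + 3
  -7p + 6 = 2p + 3  ⇒  -9p = -3  ⇒  p = 1/3.
At equilibrium the column player is indifferent across columns, so the column player's payoff equals the payoff from Right: (1/3)·(-1) + (2/3)·6 = 11/3.

11/3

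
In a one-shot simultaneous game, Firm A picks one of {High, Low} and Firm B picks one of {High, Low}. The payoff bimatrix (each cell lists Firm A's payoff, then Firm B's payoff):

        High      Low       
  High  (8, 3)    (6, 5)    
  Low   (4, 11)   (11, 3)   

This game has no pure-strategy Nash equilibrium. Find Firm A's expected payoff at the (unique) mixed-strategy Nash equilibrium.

Firm B's mix must leave Firm A indifferent between High and Low.
  Firm A's expected payoff from High: q·8 + (1−q)·6 = 2q + 6
  Firm A's expected payoff from Low: q·4 + (1−q)·11 = -7q + 11
  2q + 6 = -7q + 11  ⇒  9q = 5  ⇒  q = 5/9.
At equilibrium Firm A is indifferent across rows, so Firm A's payoff equals the payoff from High: (5/9)·8 + (4/9)·6 = 64/9.

64/9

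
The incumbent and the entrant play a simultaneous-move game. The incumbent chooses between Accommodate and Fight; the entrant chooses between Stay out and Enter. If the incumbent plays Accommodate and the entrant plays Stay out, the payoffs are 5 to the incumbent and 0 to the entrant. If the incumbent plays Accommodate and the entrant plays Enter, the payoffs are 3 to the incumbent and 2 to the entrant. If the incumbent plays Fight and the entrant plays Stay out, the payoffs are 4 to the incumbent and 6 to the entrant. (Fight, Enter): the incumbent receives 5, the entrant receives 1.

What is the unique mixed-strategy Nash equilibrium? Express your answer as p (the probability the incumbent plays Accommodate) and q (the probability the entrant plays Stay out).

p = 5/7, q = 2/3

Set the entrant's expected payoff from Stay out equal to that from Enter:
  the entrant's payoff to Stay out: p·0 + (1−p)·6 = -6p + 6
  the entrant's payoff to Enter: p·2 + (1−p)·1 = p + 1
  -6p + 6 = p + 1  ⇒  -7p = -5  ⇒  p = 5/7.
For the incumbent to be willing to mix, the incumbent must be indifferent between Accommodate and Fight, which pins down the entrant's mix.
  the incumbent's payoff from Accommodate: q·5 + (1−q)·3 = 2q + 3
  the incumbent's payoff from Fight: q·4 + (1−q)·5 = -q + 5
  2q + 3 = -q + 5  ⇒  3q = 2  ⇒  q = 2/3.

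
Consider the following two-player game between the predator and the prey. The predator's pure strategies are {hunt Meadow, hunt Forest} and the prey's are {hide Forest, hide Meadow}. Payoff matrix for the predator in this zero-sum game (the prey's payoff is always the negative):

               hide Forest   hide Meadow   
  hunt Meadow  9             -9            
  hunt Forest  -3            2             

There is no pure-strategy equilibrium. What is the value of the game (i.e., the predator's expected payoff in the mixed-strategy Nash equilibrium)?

For the predator to be willing to mix, the predator must be indifferent between hunt Meadow and hunt Forest, which pins down the prey's mix.
  the predator's payoff from hunt Meadow: q·9 + (1−q)·(-9) = 18q - 9
  the predator's payoff from hunt Forest: q·(-3) + (1−q)·2 = -5q + 2
  18q - 9 = -5q + 2  ⇒  23q = 11  ⇒  q = 11/23.
The value is the predator's expected payoff against this mix (using hunt Meadow): (11/23)·9 + (12/23)·(-9) = -9/23.

v = -9/23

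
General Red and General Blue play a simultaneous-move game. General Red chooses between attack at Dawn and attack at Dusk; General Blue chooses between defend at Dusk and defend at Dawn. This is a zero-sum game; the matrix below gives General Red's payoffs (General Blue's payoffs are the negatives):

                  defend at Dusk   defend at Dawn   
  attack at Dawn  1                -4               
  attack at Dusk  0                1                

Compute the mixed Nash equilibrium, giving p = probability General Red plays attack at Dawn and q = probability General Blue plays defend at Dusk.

For General Blue to be willing to mix, General Blue must be indifferent between defend at Dusk and defend at Dawn, which pins down General Red's mix.
  General Blue's expected payoff from defend at Dusk: p·(-1) + (1−p)·0 = -p
  General Blue's expected payoff from defend at Dawn: p·4 + (1−p)·(-1) = 5p - 1
  -p = 5p - 1  ⇒  -6p = -1  ⇒  p = 1/6.
Set General Red's expected payoff from attack at Dawn equal to that from attack at Dusk:
  General Red's payoff to attack at Dawn: q·1 + (1−q)·(-4) = 5q - 4
  General Red's payoff to attack at Dusk: q·0 + (1−q)·1 = -q + 1
  5q - 4 = -q + 1  ⇒  6q = 5  ⇒  q = 5/6.

p = 1/6, q = 5/6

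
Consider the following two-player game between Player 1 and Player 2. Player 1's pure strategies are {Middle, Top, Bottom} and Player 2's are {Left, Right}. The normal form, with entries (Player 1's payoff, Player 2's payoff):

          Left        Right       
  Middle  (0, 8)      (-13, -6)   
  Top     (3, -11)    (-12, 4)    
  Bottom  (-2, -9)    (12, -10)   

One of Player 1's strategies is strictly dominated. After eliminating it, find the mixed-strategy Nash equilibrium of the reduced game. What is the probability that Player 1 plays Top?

Player 1's strategy Middle is strictly dominated by Top: 3 > 0 and -12 > -13. Eliminate Middle.
Player 2's indifference between Left and Right determines Player 1's mixing probability p:
  Player 2's payoff from Left: p·(-11) + (1−p)·(-9) = -2p - 9
  Player 2's payoff from Right: p·4 + (1−p)·(-10) = 14p - 10
  -2p - 9 = 14p - 10  ⇒  -16p = -1  ⇒  p = 1/16.

p = 1/16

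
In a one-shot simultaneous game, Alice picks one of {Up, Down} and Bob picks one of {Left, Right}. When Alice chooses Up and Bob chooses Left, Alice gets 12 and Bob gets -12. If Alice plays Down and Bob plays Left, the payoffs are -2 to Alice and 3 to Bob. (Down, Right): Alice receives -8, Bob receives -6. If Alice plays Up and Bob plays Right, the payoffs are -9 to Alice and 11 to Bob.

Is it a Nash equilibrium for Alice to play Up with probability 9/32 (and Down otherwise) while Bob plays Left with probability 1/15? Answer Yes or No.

Yes

Check Bob's indifference given Alice's mix p = 9/32:
  payoff from Left = -39/32; payoff from Right = -39/32 — equal.
Check Alice's indifference given Bob's mix q = 1/15:
  payoff from Up = -38/5; payoff from Down = -38/5 — equal.
Both players are indifferent, so neither can profitably deviate.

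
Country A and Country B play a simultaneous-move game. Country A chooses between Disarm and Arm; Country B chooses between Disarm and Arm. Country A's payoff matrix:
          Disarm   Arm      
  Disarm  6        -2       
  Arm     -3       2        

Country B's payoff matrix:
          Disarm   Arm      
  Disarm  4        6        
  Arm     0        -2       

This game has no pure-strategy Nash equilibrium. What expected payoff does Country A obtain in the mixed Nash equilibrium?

Set Country A's expected payoff from Disarm equal to that from Arm:
  Country A's payoff from Disarm: q·6 + (1−q)·(-2) = 8q - 2
  Country A's payoff from Arm: q·(-3) + (1−q)·2 = -5q + 2
  8q - 2 = -5q + 2  ⇒  13q = 4  ⇒  q = 4/13.
At equilibrium Country A is indifferent across rows, so Country A's payoff equals the payoff from Disarm: (4/13)·6 + (9/13)·(-2) = 6/13.

6/13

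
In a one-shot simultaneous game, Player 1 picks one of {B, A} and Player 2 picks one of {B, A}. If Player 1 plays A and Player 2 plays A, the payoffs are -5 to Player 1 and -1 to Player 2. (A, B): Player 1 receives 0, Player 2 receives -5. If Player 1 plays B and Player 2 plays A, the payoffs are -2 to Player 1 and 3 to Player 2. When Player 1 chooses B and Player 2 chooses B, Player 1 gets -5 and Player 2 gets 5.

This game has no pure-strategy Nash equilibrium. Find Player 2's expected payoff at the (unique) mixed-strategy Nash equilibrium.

Set Player 2's expected payoff from B equal to that from A:
  Player 2's payoff to B: p·5 + (1−p)·(-5) = 10p - 5
  Player 2's payoff to A: p·3 + (1−p)·(-1) = 4p - 1
  10p - 5 = 4p - 1  ⇒  6p = 4  ⇒  p = 2/3.
At equilibrium Player 2 is indifferent across columns, so Player 2's payoff equals the payoff from B: (2/3)·5 + (1/3)·(-5) = 5/3.

5/3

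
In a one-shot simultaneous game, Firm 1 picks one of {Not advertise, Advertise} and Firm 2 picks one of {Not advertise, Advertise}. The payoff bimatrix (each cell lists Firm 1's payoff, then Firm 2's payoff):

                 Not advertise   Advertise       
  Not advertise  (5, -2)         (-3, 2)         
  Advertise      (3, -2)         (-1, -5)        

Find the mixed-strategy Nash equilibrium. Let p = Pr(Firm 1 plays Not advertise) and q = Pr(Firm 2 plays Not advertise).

In a mixed equilibrium Firm 2 is indifferent between Not advertise and Advertise; this condition fixes p.
  Firm 2's payoff to Not advertise: p·(-2) + (1−p)·(-2) = -2
  Firm 2's payoff to Advertise: p·2 + (1−p)·(-5) = 7p - 5
  -2 = 7p - 5  ⇒  -7p = -3  ⇒  p = 3/7.
For Firm 1 to be willing to mix, Firm 1 must be indifferent between Not advertise and Advertise, which pins down Firm 2's mix.
  Firm 1's payoff to Not advertise: q·5 + (1−q)·(-3) = 8q - 3
  Firm 1's payoff to Advertise: q·3 + (1−q)·(-1) = 4q - 1
  8q - 3 = 4q - 1  ⇒  4q = 2  ⇒  q = 1/2.

p = 3/7, q = 1/2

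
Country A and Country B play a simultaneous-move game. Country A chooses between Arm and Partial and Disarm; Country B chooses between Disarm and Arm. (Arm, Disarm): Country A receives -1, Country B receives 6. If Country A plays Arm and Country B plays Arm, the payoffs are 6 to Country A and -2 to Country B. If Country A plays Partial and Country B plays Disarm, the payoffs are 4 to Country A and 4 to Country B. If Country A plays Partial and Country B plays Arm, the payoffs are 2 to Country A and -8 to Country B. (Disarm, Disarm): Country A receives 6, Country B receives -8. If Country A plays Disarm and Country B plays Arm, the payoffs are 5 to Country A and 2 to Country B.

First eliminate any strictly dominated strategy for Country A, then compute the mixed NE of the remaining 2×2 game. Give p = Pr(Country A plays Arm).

p = 5/9

Country A's strategy Partial is strictly dominated by Disarm: 6 > 4 and 5 > 2. Eliminate Partial.
Country A's mix must leave Country B indifferent between Disarm and Arm.
  Country B's payoff to Disarm: p·6 + (1−p)·(-8) = 14p - 8
  Country B's payoff to Arm: p·(-2) + (1−p)·2 = -4p + 2
  14p - 8 = -4p + 2  ⇒  18p = 10  ⇒  p = 5/9.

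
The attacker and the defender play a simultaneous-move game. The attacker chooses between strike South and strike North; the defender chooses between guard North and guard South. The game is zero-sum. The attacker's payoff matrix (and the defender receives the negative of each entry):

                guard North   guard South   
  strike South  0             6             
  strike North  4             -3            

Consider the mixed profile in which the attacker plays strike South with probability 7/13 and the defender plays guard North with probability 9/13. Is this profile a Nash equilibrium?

Check the defender's indifference given the attacker's mix p = 7/13:
  payoff from guard North = -24/13; payoff from guard South = -24/13 — equal.
Check the attacker's indifference given the defender's mix q = 9/13:
  payoff from strike South = 24/13; payoff from strike North = 24/13 — equal.
Both players are indifferent, so neither can profitably deviate.

Yes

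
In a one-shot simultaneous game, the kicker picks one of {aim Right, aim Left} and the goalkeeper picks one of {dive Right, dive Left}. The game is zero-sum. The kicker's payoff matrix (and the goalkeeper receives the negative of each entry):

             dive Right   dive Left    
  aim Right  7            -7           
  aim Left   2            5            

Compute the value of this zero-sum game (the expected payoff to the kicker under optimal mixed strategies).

v = 49/17

Set the kicker's expected payoff from aim Right equal to that from aim Left:
  the kicker's payoff from aim Right: q·7 + (1−q)·(-7) = 14q - 7
  the kicker's payoff from aim Left: q·2 + (1−q)·5 = -3q + 5
  14q - 7 = -3q + 5  ⇒  17q = 12  ⇒  q = 12/17.
The value is the kicker's expected payoff against this mix (using aim Right): (12/17)·7 + (5/17)·(-7) = 49/17.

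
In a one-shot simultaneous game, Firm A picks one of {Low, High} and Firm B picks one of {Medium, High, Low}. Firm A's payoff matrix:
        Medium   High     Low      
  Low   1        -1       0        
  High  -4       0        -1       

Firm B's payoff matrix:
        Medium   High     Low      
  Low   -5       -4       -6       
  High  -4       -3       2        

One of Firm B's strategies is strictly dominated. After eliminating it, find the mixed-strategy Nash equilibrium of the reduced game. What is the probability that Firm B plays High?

q = 1/2

Firm B's strategy Medium is strictly dominated by High: -4 > -5 and -3 > -4. Eliminate Medium.
For Firm A to be willing to mix, Firm A must be indifferent between Low and High, which pins down Firm B's mix.
  Firm A's expected payoff from Low: q·(-1) + (1−q)·0 = -q
  Firm A's expected payoff from High: q·0 + (1−q)·(-1) = q - 1
  -q = q - 1  ⇒  -2q = -1  ⇒  q = 1/2.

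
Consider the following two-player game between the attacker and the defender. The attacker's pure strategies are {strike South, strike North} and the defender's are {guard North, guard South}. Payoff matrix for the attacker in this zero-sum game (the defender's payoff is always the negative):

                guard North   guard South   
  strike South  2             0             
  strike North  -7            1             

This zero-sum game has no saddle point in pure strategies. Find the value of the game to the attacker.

v = 1/5

Set the attacker's expected payoff from strike South equal to that from strike North:
  the attacker's expected payoff from strike South: q·2 + (1−q)·0 = 2q
  the attacker's expected payoff from strike North: q·(-7) + (1−q)·1 = -8q + 1
  2q = -8q + 1  ⇒  10q = 1  ⇒  q = 1/10.
The value is the attacker's expected payoff against this mix (using strike South): (1/10)·2 + (9/10)·0 = 1/5.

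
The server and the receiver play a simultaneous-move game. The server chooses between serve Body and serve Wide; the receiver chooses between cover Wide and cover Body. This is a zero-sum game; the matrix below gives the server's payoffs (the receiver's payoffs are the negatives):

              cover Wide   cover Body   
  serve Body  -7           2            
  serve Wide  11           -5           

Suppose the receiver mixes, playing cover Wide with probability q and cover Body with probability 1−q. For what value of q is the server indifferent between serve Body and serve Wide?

The receiver's mix must leave the server indifferent between serve Body and serve Wide.
  the server's expected payoff from serve Body: q·(-7) + (1−q)·2 = -9q + 2
  the server's expected payoff from serve Wide: q·11 + (1−q)·(-5) = 16q - 5
  -9q + 2 = 16q - 5  ⇒  -25q = -7  ⇒  q = 7/25.

q = 7/25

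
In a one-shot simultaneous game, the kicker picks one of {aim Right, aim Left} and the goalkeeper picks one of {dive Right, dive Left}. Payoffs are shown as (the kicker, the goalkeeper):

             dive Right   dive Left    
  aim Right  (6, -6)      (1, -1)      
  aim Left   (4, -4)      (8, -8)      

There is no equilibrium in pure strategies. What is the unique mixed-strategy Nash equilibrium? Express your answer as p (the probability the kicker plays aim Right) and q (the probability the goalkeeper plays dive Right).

p = 4/9, q = 7/9

Set the goalkeeper's expected payoff from dive Right equal to that from dive Left:
  the goalkeeper's payoff from dive Right: p·(-6) + (1−p)·(-4) = -2p - 4
  the goalkeeper's payoff from dive Left: p·(-1) + (1−p)·(-8) = 7p - 8
  -2p - 4 = 7p - 8  ⇒  -9p = -4  ⇒  p = 4/9.
The goalkeeper's mix must leave the kicker indifferent between aim Right and aim Left.
  the kicker's expected payoff from aim Right: q·6 + (1−q)·1 = 5q + 1
  the kicker's expected payoff from aim Left: q·4 + (1−q)·8 = -4q + 8
  5q + 1 = -4q + 8  ⇒  9q = 7  ⇒  q = 7/9.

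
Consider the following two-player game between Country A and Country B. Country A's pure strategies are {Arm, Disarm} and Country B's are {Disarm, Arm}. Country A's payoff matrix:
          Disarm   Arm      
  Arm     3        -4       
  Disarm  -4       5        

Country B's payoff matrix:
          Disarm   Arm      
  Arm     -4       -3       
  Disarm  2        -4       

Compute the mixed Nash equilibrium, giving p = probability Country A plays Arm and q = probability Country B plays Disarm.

For Country B to be willing to mix, Country B must be indifferent between Disarm and Arm, which pins down Country A's mix.
  Country B's expected payoff from Disarm: p·(-4) + (1−p)·2 = -6p + 2
  Country B's expected payoff from Arm: p·(-3) + (1−p)·(-4) = p - 4
  -6p + 2 = p - 4  ⇒  -7p = -6  ⇒  p = 6/7.
In a mixed equilibrium Country A is indifferent between Arm and Disarm; this condition fixes q.
  Country A's payoff to Arm: q·3 + (1−q)·(-4) = 7q - 4
  Country A's payoff to Disarm: q·(-4) + (1−q)·5 = -9q + 5
  7q - 4 = -9q + 5  ⇒  16q = 9  ⇒  q = 9/16.

p = 6/7, q = 9/16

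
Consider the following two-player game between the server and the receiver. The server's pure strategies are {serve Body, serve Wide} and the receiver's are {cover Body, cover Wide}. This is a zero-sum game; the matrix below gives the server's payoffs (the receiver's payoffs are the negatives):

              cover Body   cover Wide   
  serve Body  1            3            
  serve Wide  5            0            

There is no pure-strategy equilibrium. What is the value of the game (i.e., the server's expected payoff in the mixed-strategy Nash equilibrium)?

v = 15/7

Set the server's expected payoff from serve Body equal to that from serve Wide:
  the server's expected payoff from serve Body: q·1 + (1−q)·3 = -2q + 3
  the server's expected payoff from serve Wide: q·5 + (1−q)·0 = 5q
  -2q + 3 = 5q  ⇒  -7q = -3  ⇒  q = 3/7.
The value is the server's expected payoff against this mix (using serve Body): (3/7)·1 + (4/7)·3 = 15/7.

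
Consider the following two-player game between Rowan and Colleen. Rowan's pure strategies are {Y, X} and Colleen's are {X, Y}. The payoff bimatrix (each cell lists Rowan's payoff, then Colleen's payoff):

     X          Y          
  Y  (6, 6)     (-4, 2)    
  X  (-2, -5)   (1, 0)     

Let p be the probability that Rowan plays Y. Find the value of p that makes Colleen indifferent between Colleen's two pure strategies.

Rowan's mix must leave Colleen indifferent between X and Y.
  Colleen's payoff from X: p·6 + (1−p)·(-5) = 11p - 5
  Colleen's payoff from Y: p·2 + (1−p)·0 = 2p
  11p - 5 = 2p  ⇒  9p = 5  ⇒  p = 5/9.

p = 5/9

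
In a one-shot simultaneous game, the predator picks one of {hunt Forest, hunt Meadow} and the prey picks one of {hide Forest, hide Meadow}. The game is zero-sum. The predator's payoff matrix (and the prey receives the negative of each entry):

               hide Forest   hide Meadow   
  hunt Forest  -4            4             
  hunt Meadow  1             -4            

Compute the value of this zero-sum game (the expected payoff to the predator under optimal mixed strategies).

v = -12/13

The prey's mix must leave the predator indifferent between hunt Forest and hunt Meadow.
  the predator's payoff from hunt Forest: q·(-4) + (1−q)·4 = -8q + 4
  the predator's payoff from hunt Meadow: q·1 + (1−q)·(-4) = 5q - 4
  -8q + 4 = 5q - 4  ⇒  -13q = -8  ⇒  q = 8/13.
The value is the predator's expected payoff against this mix (using hunt Forest): (8/13)·(-4) + (5/13)·4 = -12/13.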